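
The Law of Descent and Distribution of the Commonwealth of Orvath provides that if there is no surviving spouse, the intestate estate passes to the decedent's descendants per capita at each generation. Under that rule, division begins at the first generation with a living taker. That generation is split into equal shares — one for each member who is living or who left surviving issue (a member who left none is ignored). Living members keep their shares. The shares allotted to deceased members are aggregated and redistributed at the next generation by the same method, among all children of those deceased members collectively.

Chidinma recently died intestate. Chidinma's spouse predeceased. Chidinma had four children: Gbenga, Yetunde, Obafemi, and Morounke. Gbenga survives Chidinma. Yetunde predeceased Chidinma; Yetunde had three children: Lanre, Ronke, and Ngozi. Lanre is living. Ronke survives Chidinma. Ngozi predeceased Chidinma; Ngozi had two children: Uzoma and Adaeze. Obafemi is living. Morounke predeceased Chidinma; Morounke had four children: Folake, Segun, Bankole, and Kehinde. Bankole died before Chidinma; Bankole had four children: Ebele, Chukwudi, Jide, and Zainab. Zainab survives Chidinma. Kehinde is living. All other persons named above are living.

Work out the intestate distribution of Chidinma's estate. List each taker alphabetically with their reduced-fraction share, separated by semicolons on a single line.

Adaeze 1/42; Chukwudi 1/42; Ebele 1/42; Folake 1/14; Gbenga 1/4; Jide 1/42; Kehinde 1/14; Lanre 1/14; Obafemi 1/4; Ronke 1/14; Segun 1/14; Uzoma 1/42; Zainab 1/42

There is no surviving spouse, so the entire estate passes to Chidinma's descendants per capita at each generation.
At generation 1 (Gbenga, Yetunde, Obafemi, Morounke) there are 4 shares of (1)/4 = 1/4 each.
Living: Gbenga and Obafemi — each takes 1/4.
Deceased: Yetunde and Morounke. Their combined 1/2 is pooled and carried to generation 2.
At generation 2 (Lanre, Ronke, Ngozi, Folake, Segun, Bankole, Kehinde) there are 7 shares of (1/2)/7 = 1/14 each.
Living: Lanre, Ronke, Folake, Segun, and Kehinde — each takes 1/14.
Deceased: Ngozi and Bankole. Their combined 1/7 is pooled and carried to generation 3.
At generation 3 (Uzoma, Adaeze, Ebele, Chukwudi, Jide, Zainab) there are 6 shares of (1/7)/6 = 1/42 each.
Living: Uzoma, Adaeze, Ebele, Chukwudi, Jide, and Zainab — each takes 1/42.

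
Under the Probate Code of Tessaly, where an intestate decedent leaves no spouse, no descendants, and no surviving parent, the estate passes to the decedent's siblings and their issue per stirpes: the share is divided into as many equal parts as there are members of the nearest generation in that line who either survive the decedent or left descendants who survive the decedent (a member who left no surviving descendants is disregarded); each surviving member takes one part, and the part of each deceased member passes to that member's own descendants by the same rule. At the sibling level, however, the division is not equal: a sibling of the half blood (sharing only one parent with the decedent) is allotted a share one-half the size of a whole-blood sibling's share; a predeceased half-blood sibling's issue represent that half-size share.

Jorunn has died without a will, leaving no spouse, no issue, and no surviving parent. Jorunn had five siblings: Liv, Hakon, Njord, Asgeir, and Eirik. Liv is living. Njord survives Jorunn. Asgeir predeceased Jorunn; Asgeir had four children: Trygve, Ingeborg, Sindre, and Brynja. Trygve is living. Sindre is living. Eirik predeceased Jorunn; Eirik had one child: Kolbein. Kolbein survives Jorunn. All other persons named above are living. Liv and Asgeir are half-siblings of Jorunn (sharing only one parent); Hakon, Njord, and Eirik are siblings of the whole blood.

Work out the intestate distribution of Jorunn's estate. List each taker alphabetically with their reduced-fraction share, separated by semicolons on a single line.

Brynja 1/32; Hakon 1/4; Ingeborg 1/32; Kolbein 1/4; Liv 1/8; Njord 1/4; Sindre 1/32; Trygve 1/32

No spouse, descendants, or parent survives, so the estate passes to Jorunn's siblings per stirpes.
Half-blood siblings count for one-half the weight of whole-blood siblings at the initial division.
Dividing 1 in proportion to weights (total weight 4): Liv (weight 1/2) → 1/8; Hakon (weight 1) → 1/4; Njord (weight 1) → 1/4; Asgeir (weight 1/2) → 1/8; Eirik (weight 1) → 1/4.
Liv is living and takes 1/8.
Hakon is living and takes 1/4.
Njord is living and takes 1/4.
Asgeir predeceased; the 1/8 allotted to Asgeir's branch passes to Asgeir's issue by representation.
The 1/8 is divided into 4 equal shares of 1/32 among Trygve, Ingeborg, Sindre, Brynja.
Trygve is living and takes 1/32.
Ingeborg is living and takes 1/32.
Sindre is living and takes 1/32.
Brynja is living and takes 1/32.
Eirik predeceased; the 1/4 allotted to Eirik's branch passes to Eirik's issue by representation.
Kolbein is the sole taker at this level and receives the full 1/4.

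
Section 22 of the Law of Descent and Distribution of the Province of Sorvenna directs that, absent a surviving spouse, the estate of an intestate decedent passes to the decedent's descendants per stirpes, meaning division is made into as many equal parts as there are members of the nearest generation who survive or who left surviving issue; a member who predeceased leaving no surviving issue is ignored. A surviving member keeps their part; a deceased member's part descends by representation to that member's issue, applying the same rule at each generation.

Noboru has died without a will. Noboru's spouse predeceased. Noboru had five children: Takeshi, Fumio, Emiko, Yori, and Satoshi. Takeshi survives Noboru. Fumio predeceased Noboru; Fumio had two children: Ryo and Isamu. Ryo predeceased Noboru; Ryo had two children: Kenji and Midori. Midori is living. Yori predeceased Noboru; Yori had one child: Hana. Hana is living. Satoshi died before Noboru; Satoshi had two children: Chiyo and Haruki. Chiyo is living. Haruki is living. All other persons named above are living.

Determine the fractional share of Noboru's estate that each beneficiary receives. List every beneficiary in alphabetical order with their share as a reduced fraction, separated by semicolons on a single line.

Chiyo 1/10; Emiko 1/5; Hana 1/5; Haruki 1/10; Isamu 1/10; Kenji 1/20; Midori 1/20; Takeshi 1/5

There is no surviving spouse, so the entire estate passes to Noboru's descendants per stirpes.
The estate is divided into 5 equal shares of 1/5 among Takeshi, Fumio, Emiko, Yori, Satoshi.
Takeshi is living and takes 1/5.
Fumio predeceased; the 1/5 allotted to Fumio's branch passes to Fumio's issue by representation.
The 1/5 is divided into 2 equal shares of 1/10 among Ryo, Isamu.
Ryo predeceased; the 1/10 allotted to Ryo's branch passes to Ryo's issue by representation.
The 1/10 is divided into 2 equal shares of 1/20 among Kenji, Midori.
Kenji is living and takes 1/20.
Midori is living and takes 1/20.
Isamu is living and takes 1/10.
Emiko is living and takes 1/5.
Yori predeceased; the 1/5 allotted to Yori's branch passes to Yori's issue by representation.
Hana is the sole taker at this level and receives the full 1/5.
Satoshi predeceased; the 1/5 allotted to Satoshi's branch passes to Satoshi's issue by representation.
The 1/5 is divided into 2 equal shares of 1/10 among Chiyo, Haruki.
Chiyo is living and takes 1/10.
Haruki is living and takes 1/10.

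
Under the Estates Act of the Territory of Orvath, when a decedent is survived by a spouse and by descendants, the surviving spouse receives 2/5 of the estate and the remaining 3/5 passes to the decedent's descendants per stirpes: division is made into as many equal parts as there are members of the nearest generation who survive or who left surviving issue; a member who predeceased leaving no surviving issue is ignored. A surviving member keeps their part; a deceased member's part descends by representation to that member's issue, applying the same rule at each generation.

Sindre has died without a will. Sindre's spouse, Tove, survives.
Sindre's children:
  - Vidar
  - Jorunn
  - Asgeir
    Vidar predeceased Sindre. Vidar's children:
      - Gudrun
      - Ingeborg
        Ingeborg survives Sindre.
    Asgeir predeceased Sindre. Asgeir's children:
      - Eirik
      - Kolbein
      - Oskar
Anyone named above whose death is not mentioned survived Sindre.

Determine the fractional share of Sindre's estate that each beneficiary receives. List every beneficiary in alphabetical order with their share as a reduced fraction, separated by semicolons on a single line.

Tove, as surviving spouse, takes 2/5.
The remaining 3/5 passes to Sindre's descendants per stirpes.
The 3/5 is divided into 3 equal shares of 1/5 among Vidar, Jorunn, Asgeir.
Vidar predeceased; the 1/5 allotted to Vidar's branch passes to Vidar's issue by representation.
The 1/5 is divided into 2 equal shares of 1/10 among Gudrun, Ingeborg.
Gudrun is living and takes 1/10.
Ingeborg is living and takes 1/10.
Jorunn is living and takes 1/5.
Asgeir predeceased; the 1/5 allotted to Asgeir's branch passes to Asgeir's issue by representation.
The 1/5 is divided into 3 equal shares of 1/15 among Eirik, Kolbein, Oskar.
Eirik is living and takes 1/15.
Kolbein is living and takes 1/15.
Oskar is living and takes 1/15.

Eirik 1/15; Gudrun 1/10; Ingeborg 1/10; Jorunn 1/5; Kolbein 1/15; Oskar 1/15; Tove 2/5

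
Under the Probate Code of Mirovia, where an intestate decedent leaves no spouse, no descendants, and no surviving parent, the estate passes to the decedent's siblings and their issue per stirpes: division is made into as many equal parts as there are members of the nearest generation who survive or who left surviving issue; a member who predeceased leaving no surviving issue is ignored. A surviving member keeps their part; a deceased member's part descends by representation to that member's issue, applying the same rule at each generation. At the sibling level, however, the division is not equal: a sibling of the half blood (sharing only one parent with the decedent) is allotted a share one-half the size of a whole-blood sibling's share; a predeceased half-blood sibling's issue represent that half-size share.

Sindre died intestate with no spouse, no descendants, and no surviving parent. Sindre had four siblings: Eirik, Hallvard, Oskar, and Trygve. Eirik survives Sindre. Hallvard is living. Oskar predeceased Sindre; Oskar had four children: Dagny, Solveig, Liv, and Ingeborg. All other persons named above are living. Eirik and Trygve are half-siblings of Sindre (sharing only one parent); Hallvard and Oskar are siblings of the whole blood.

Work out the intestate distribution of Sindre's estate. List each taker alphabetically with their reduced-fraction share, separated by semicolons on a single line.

Dagny 1/12; Eirik 1/6; Hallvard 1/3; Ingeborg 1/12; Liv 1/12; Solveig 1/12; Trygve 1/6

No spouse, descendants, or parent survives, so the estate passes to Sindre's siblings per stirpes.
Half-blood siblings count for one-half the weight of whole-blood siblings at the initial division.
Dividing 1 in proportion to weights (total weight 3): Eirik (weight 1/2) → 1/6; Hallvard (weight 1) → 1/3; Oskar (weight 1) → 1/3; Trygve (weight 1/2) → 1/6.
Eirik is living and takes 1/6.
Hallvard is living and takes 1/3.
Oskar predeceased; the 1/3 allotted to Oskar's branch passes to Oskar's issue by representation.
The 1/3 is divided into 4 equal shares of 1/12 among Dagny, Solveig, Liv, Ingeborg.
Dagny is living and takes 1/12.
Solveig is living and takes 1/12.
Liv is living and takes 1/12.
Ingeborg is living and takes 1/12.
Trygve is living and takes 1/6.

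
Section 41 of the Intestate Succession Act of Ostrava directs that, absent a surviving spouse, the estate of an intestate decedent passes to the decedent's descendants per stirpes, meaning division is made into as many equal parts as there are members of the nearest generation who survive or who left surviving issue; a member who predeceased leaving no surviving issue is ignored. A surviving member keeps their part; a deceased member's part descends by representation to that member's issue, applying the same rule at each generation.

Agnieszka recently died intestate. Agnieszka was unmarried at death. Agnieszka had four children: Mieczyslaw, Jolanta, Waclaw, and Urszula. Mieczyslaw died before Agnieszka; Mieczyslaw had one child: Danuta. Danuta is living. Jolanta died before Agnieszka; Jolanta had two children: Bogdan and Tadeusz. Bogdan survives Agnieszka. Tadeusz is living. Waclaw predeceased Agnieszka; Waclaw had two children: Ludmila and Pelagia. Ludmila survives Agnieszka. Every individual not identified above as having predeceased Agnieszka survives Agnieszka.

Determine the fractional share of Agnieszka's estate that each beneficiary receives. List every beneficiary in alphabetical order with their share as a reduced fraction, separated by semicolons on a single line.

Bogdan 1/8; Danuta 1/4; Ludmila 1/8; Pelagia 1/8; Tadeusz 1/8; Urszula 1/4

There is no surviving spouse, so the entire estate passes to Agnieszka's descendants per stirpes.
The estate is divided into 4 equal shares of 1/4 among Mieczyslaw, Jolanta, Waclaw, Urszula.
Mieczyslaw predeceased; the 1/4 allotted to Mieczyslaw's branch passes to Mieczyslaw's issue by representation.
Danuta is the sole taker at this level and receives the full 1/4.
Jolanta predeceased; the 1/4 allotted to Jolanta's branch passes to Jolanta's issue by representation.
The 1/4 is divided into 2 equal shares of 1/8 among Bogdan, Tadeusz.
Bogdan is living and takes 1/8.
Tadeusz is living and takes 1/8.
Waclaw predeceased; the 1/4 allotted to Waclaw's branch passes to Waclaw's issue by representation.
The 1/4 is divided into 2 equal shares of 1/8 among Ludmila, Pelagia.
Ludmila is living and takes 1/8.
Pelagia is living and takes 1/8.
Urszula is living and takes 1/4.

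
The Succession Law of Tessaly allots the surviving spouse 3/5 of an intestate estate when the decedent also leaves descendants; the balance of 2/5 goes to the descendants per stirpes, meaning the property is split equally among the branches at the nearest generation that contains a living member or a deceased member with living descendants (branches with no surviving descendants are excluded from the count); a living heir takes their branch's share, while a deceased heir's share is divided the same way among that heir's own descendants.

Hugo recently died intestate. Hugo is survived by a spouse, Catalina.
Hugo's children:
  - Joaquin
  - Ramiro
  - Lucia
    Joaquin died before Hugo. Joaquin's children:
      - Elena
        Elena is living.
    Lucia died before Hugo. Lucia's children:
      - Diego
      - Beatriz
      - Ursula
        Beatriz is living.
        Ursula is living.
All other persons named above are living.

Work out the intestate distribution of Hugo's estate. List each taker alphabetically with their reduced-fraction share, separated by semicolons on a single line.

Catalina, as surviving spouse, takes 3/5.
The remaining 2/5 passes to Hugo's descendants per stirpes.
The 2/5 is divided into 3 equal shares of 2/15 among Joaquin, Ramiro, Lucia.
Joaquin predeceased; the 2/15 allotted to Joaquin's branch passes to Joaquin's issue by representation.
Elena is the sole taker at this level and receives the full 2/15.
Ramiro is living and takes 2/15.
Lucia predeceased; the 2/15 allotted to Lucia's branch passes to Lucia's issue by representation.
The 2/15 is divided into 3 equal shares of 2/45 among Diego, Beatriz, Ursula.
Diego is living and takes 2/45.
Beatriz is living and takes 2/45.
Ursula is living and takes 2/45.

Beatriz 2/45; Catalina 3/5; Diego 2/45; Elena 2/15; Ramiro 2/15; Ursula 2/45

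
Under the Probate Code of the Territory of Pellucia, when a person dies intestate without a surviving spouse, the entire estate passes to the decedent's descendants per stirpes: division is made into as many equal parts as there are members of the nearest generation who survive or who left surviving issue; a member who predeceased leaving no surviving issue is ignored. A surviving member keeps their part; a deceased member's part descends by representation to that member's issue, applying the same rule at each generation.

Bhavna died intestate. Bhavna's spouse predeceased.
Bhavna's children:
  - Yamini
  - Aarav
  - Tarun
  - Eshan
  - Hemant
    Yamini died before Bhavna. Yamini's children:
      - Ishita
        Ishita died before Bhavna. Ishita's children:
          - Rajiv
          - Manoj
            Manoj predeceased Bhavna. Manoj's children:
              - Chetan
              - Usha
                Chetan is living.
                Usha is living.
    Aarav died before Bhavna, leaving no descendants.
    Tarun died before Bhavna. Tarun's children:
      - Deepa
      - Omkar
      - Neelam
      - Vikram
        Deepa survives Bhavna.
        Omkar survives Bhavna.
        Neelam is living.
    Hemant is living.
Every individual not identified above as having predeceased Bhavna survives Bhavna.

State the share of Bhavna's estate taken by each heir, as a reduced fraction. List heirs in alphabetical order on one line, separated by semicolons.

Chetan 1/16; Deepa 1/16; Eshan 1/4; Hemant 1/4; Neelam 1/16; Omkar 1/16; Rajiv 1/8; Usha 1/16; Vikram 1/16

There is no surviving spouse, so the entire estate passes to Bhavna's descendants per stirpes.
Aarav left no surviving issue, so that branch lapses and is disregarded.
The estate is divided into 4 equal shares of 1/4 among Yamini, Tarun, Eshan, Hemant.
Yamini predeceased; the 1/4 allotted to Yamini's branch passes to Yamini's issue by representation.
Ishita's line is the sole branch at this level, so the full 1/4 passes to Ishita's issue by representation.
The 1/4 is divided into 2 equal shares of 1/8 among Rajiv, Manoj.
Rajiv is living and takes 1/8.
Manoj predeceased; the 1/8 allotted to Manoj's branch passes to Manoj's issue by representation.
The 1/8 is divided into 2 equal shares of 1/16 among Chetan, Usha.
Chetan is living and takes 1/16.
Usha is living and takes 1/16.
Tarun predeceased; the 1/4 allotted to Tarun's branch passes to Tarun's issue by representation.
The 1/4 is divided into 4 equal shares of 1/16 among Deepa, Omkar, Neelam, Vikram.
Deepa is living and takes 1/16.
Omkar is living and takes 1/16.
Neelam is living and takes 1/16.
Vikram is living and takes 1/16.
Eshan is living and takes 1/4.
Hemant is living and takes 1/4.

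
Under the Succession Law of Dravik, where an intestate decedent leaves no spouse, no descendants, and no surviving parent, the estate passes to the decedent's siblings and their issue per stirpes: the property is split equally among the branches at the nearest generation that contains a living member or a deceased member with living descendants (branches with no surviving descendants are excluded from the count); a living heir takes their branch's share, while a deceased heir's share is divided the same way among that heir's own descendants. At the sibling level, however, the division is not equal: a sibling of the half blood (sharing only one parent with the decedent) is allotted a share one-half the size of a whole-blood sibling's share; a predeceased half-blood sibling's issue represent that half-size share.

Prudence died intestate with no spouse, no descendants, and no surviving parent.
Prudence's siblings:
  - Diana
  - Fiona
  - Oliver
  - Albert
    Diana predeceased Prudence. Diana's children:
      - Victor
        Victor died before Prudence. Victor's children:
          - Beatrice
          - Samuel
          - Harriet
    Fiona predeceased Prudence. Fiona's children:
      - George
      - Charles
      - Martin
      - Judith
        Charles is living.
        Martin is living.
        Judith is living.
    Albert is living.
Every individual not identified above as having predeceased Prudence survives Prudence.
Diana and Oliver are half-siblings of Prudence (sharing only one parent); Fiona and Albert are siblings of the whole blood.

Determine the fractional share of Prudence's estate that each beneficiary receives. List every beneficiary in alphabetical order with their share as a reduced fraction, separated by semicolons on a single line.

No spouse, descendants, or parent survives, so the estate passes to Prudence's siblings per stirpes.
Half-blood siblings count for one-half the weight of whole-blood siblings at the initial division.
Dividing 1 in proportion to weights (total weight 3): Diana (weight 1/2) → 1/6; Fiona (weight 1) → 1/3; Oliver (weight 1/2) → 1/6; Albert (weight 1) → 1/3.
Diana predeceased; the 1/6 allotted to Diana's branch passes to Diana's issue by representation.
Victor's line is the sole branch at this level, so the full 1/6 passes to Victor's issue by representation.
The 1/6 is divided into 3 equal shares of 1/18 among Beatrice, Samuel, Harriet.
Beatrice is living and takes 1/18.
Samuel is living and takes 1/18.
Harriet is living and takes 1/18.
Fiona predeceased; the 1/3 allotted to Fiona's branch passes to Fiona's issue by representation.
The 1/3 is divided into 4 equal shares of 1/12 among George, Charles, Martin, Judith.
George is living and takes 1/12.
Charles is living and takes 1/12.
Martin is living and takes 1/12.
Judith is living and takes 1/12.
Oliver is living and takes 1/6.
Albert is living and takes 1/3.

Albert 1/3; Beatrice 1/18; Charles 1/12; George 1/12; Harriet 1/18; Judith 1/12; Martin 1/12; Oliver 1/6; Samuel 1/18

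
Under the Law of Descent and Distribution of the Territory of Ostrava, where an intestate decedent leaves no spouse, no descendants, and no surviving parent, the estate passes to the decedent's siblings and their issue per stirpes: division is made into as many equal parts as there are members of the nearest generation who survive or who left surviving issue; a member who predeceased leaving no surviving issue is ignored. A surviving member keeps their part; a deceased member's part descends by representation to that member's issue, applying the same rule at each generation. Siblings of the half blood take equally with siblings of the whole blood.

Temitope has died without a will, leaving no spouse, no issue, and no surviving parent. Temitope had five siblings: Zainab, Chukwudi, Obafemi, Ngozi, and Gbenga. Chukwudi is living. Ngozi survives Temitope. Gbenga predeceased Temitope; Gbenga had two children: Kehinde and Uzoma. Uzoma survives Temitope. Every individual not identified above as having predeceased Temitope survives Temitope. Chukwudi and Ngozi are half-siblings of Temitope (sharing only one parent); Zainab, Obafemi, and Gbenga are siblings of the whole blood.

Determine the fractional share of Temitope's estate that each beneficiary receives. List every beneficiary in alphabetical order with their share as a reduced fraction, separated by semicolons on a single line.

Chukwudi 1/5; Kehinde 1/10; Ngozi 1/5; Obafemi 1/5; Uzoma 1/10; Zainab 1/5

No spouse, descendants, or parent survives, so the estate passes to Temitope's siblings per stirpes.
Half-blood and whole-blood siblings take equally under the stated rule.
The estate is divided into 5 equal shares of 1/5 among Zainab, Chukwudi, Obafemi, Ngozi, Gbenga.
Zainab is living and takes 1/5.
Chukwudi is living and takes 1/5.
Obafemi is living and takes 1/5.
Ngozi is living and takes 1/5.
Gbenga predeceased; the 1/5 allotted to Gbenga's branch passes to Gbenga's issue by representation.
The 1/5 is divided into 2 equal shares of 1/10 among Kehinde, Uzoma.
Kehinde is living and takes 1/10.
Uzoma is living and takes 1/10.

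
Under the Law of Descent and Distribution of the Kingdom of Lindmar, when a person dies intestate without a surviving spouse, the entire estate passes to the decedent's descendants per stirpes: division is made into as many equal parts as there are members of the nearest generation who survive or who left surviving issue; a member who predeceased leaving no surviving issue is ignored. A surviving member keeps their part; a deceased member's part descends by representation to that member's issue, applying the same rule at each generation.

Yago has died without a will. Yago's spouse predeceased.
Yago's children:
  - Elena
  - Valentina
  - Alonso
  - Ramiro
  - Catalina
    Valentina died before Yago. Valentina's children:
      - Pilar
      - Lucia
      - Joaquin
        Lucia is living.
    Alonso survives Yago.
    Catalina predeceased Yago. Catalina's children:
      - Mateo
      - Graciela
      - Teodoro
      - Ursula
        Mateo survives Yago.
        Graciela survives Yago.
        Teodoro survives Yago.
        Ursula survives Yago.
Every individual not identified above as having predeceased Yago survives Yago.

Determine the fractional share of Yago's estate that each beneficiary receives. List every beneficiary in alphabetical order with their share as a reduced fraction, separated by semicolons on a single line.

There is no surviving spouse, so the entire estate passes to Yago's descendants per stirpes.
The estate is divided into 5 equal shares of 1/5 among Elena, Valentina, Alonso, Ramiro, Catalina.
Elena is living and takes 1/5.
Valentina predeceased; the 1/5 allotted to Valentina's branch passes to Valentina's issue by representation.
The 1/5 is divided into 3 equal shares of 1/15 among Pilar, Lucia, Joaquin.
Pilar is living and takes 1/15.
Lucia is living and takes 1/15.
Joaquin is living and takes 1/15.
Alonso is living and takes 1/5.
Ramiro is living and takes 1/5.
Catalina predeceased; the 1/5 allotted to Catalina's branch passes to Catalina's issue by representation.
The 1/5 is divided into 4 equal shares of 1/20 among Mateo, Graciela, Teodoro, Ursula.
Mateo is living and takes 1/20.
Graciela is living and takes 1/20.
Teodoro is living and takes 1/20.
Ursula is living and takes 1/20.

Alonso 1/5; Elena 1/5; Graciela 1/20; Joaquin 1/15; Lucia 1/15; Mateo 1/20; Pilar 1/15; Ramiro 1/5; Teodoro 1/20; Ursula 1/20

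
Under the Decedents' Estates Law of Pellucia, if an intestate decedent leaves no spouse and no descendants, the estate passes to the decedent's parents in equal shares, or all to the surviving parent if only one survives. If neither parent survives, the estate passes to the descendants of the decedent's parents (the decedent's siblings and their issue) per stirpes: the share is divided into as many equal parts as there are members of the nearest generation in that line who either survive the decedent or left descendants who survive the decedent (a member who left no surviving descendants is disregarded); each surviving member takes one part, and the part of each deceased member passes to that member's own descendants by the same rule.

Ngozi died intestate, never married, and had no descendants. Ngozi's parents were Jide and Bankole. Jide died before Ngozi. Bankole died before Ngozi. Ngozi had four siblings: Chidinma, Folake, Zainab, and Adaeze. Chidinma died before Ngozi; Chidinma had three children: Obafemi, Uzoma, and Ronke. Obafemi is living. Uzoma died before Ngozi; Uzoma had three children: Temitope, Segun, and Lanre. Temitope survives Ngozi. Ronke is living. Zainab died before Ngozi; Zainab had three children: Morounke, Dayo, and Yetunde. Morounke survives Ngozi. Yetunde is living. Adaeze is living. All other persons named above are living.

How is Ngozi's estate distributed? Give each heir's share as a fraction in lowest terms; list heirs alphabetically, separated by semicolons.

Neither parent survives and there are no descendants, so the estate passes to Ngozi's siblings and their issue per stirpes.
The estate is divided into 4 equal shares of 1/4 among Chidinma, Folake, Zainab, Adaeze.
Chidinma predeceased; the 1/4 allotted to Chidinma's branch passes to Chidinma's issue by representation.
The 1/4 is divided into 3 equal shares of 1/12 among Obafemi, Uzoma, Ronke.
Obafemi is living and takes 1/12.
Uzoma predeceased; the 1/12 allotted to Uzoma's branch passes to Uzoma's issue by representation.
The 1/12 is divided into 3 equal shares of 1/36 among Temitope, Segun, Lanre.
Temitope is living and takes 1/36.
Segun is living and takes 1/36.
Lanre is living and takes 1/36.
Ronke is living and takes 1/12.
Folake is living and takes 1/4.
Zainab predeceased; the 1/4 allotted to Zainab's branch passes to Zainab's issue by representation.
The 1/4 is divided into 3 equal shares of 1/12 among Morounke, Dayo, Yetunde.
Morounke is living and takes 1/12.
Dayo is living and takes 1/12.
Yetunde is living and takes 1/12.
Adaeze is living and takes 1/4.

Adaeze 1/4; Dayo 1/12; Folake 1/4; Lanre 1/36; Morounke 1/12; Obafemi 1/12; Ronke 1/12; Segun 1/36; Temitope 1/36; Yetunde 1/12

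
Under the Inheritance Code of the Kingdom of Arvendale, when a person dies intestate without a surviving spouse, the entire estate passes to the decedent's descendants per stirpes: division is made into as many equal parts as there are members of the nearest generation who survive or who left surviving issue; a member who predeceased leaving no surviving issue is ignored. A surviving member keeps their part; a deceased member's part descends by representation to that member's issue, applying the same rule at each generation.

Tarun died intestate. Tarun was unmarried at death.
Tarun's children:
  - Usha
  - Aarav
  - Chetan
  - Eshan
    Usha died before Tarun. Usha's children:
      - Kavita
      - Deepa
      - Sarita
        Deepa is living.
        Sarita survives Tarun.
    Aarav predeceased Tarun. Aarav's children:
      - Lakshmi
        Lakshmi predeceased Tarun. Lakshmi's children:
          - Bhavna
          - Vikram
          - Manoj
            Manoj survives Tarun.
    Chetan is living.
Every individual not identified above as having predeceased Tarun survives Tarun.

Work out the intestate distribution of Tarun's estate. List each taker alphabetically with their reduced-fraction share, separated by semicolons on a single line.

There is no surviving spouse, so the entire estate passes to Tarun's descendants per stirpes.
The estate is divided into 4 equal shares of 1/4 among Usha, Aarav, Chetan, Eshan.
Usha predeceased; the 1/4 allotted to Usha's branch passes to Usha's issue by representation.
The 1/4 is divided into 3 equal shares of 1/12 among Kavita, Deepa, Sarita.
Kavita is living and takes 1/12.
Deepa is living and takes 1/12.
Sarita is living and takes 1/12.
Aarav predeceased; the 1/4 allotted to Aarav's branch passes to Aarav's issue by representation.
Lakshmi's line is the sole branch at this level, so the full 1/4 passes to Lakshmi's issue by representation.
The 1/4 is divided into 3 equal shares of 1/12 among Bhavna, Vikram, Manoj.
Bhavna is living and takes 1/12.
Vikram is living and takes 1/12.
Manoj is living and takes 1/12.
Chetan is living and takes 1/4.
Eshan is living and takes 1/4.

Bhavna 1/12; Chetan 1/4; Deepa 1/12; Eshan 1/4; Kavita 1/12; Manoj 1/12; Sarita 1/12; Vikram 1/12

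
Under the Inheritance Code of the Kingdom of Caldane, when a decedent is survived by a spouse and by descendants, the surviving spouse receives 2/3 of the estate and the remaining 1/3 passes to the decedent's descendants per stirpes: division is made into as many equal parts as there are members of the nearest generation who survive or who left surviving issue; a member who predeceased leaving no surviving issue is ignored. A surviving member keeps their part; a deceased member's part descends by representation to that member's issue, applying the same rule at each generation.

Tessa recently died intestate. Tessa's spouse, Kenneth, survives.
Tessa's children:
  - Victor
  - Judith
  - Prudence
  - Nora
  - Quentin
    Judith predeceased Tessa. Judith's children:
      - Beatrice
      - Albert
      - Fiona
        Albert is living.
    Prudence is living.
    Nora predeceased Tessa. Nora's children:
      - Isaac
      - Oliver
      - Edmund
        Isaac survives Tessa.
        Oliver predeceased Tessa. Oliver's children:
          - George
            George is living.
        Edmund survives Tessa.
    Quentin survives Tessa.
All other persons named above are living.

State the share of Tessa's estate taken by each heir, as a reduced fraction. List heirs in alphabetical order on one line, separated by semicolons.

Albert 1/45; Beatrice 1/45; Edmund 1/45; Fiona 1/45; George 1/45; Isaac 1/45; Kenneth 2/3; Prudence 1/15; Quentin 1/15; Victor 1/15

Kenneth, as surviving spouse, takes 2/3.
The remaining 1/3 passes to Tessa's descendants per stirpes.
The 1/3 is divided into 5 equal shares of 1/15 among Victor, Judith, Prudence, Nora, Quentin.
Victor is living and takes 1/15.
Judith predeceased; the 1/15 allotted to Judith's branch passes to Judith's issue by representation.
The 1/15 is divided into 3 equal shares of 1/45 among Beatrice, Albert, Fiona.
Beatrice is living and takes 1/45.
Albert is living and takes 1/45.
Fiona is living and takes 1/45.
Prudence is living and takes 1/15.
Nora predeceased; the 1/15 allotted to Nora's branch passes to Nora's issue by representation.
The 1/15 is divided into 3 equal shares of 1/45 among Isaac, Oliver, Edmund.
Isaac is living and takes 1/45.
Oliver predeceased; the 1/45 allotted to Oliver's branch passes to Oliver's issue by representation.
George is the sole taker at this level and receives the full 1/45.
Edmund is living and takes 1/45.
Quentin is living and takes 1/15.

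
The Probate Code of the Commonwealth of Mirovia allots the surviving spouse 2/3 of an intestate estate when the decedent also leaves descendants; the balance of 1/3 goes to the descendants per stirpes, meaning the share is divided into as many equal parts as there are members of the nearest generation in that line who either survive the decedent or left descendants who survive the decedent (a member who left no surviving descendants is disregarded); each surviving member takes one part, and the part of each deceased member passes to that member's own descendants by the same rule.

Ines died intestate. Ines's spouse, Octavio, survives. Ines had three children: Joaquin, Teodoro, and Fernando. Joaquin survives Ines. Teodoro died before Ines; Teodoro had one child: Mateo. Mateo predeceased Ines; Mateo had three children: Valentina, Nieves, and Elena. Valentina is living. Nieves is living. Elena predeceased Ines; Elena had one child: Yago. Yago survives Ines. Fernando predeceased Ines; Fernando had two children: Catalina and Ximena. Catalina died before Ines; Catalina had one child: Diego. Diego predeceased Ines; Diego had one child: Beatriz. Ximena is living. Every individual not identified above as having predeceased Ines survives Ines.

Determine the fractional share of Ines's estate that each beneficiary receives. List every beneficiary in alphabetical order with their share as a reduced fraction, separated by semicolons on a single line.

Beatriz 1/18; Joaquin 1/9; Nieves 1/27; Octavio 2/3; Valentina 1/27; Ximena 1/18; Yago 1/27

Octavio, as surviving spouse, takes 2/3.
The remaining 1/3 passes to Ines's descendants per stirpes.
The 1/3 is divided into 3 equal shares of 1/9 among Joaquin, Teodoro, Fernando.
Joaquin is living and takes 1/9.
Teodoro predeceased; the 1/9 allotted to Teodoro's branch passes to Teodoro's issue by representation.
Mateo's line is the sole branch at this level, so the full 1/9 passes to Mateo's issue by representation.
The 1/9 is divided into 3 equal shares of 1/27 among Valentina, Nieves, Elena.
Valentina is living and takes 1/27.
Nieves is living and takes 1/27.
Elena predeceased; the 1/27 allotted to Elena's branch passes to Elena's issue by representation.
Yago is the sole taker at this level and receives the full 1/27.
Fernando predeceased; the 1/9 allotted to Fernando's branch passes to Fernando's issue by representation.
The 1/9 is divided into 2 equal shares of 1/18 among Catalina, Ximena.
Catalina predeceased; the 1/18 allotted to Catalina's branch passes to Catalina's issue by representation.
Diego's line is the sole branch at this level, so the full 1/18 passes to Diego's issue by representation.
Beatriz is the sole taker at this level and receives the full 1/18.
Ximena is living and takes 1/18.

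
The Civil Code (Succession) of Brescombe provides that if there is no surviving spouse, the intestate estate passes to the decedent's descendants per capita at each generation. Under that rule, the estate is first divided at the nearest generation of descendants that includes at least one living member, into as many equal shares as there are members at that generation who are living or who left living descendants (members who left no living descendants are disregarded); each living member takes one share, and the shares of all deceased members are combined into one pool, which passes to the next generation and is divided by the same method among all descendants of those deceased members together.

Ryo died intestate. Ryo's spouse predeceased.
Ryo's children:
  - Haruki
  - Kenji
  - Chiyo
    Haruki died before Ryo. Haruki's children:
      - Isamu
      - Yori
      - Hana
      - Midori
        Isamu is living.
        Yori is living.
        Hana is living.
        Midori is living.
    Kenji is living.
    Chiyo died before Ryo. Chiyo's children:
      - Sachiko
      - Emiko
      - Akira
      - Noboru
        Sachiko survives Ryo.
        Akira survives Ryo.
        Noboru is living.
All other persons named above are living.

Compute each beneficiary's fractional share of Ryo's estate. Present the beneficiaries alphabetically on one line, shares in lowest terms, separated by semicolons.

Akira 1/12; Emiko 1/12; Hana 1/12; Isamu 1/12; Kenji 1/3; Midori 1/12; Noboru 1/12; Sachiko 1/12; Yori 1/12

There is no surviving spouse, so the entire estate passes to Ryo's descendants per capita at each generation.
At generation 1 (Haruki, Kenji, Chiyo) there are 3 shares of (1)/3 = 1/3 each.
Living: Kenji — each takes 1/3.
Deceased: Haruki and Chiyo. Their combined 2/3 is pooled and carried to generation 2.
At generation 2 (Isamu, Yori, Hana, Midori, Sachiko, Emiko, Akira, Noboru) there are 8 shares of (2/3)/8 = 1/12 each.
Living: Isamu, Yori, Hana, Midori, Sachiko, Emiko, Akira, and Noboru — each takes 1/12.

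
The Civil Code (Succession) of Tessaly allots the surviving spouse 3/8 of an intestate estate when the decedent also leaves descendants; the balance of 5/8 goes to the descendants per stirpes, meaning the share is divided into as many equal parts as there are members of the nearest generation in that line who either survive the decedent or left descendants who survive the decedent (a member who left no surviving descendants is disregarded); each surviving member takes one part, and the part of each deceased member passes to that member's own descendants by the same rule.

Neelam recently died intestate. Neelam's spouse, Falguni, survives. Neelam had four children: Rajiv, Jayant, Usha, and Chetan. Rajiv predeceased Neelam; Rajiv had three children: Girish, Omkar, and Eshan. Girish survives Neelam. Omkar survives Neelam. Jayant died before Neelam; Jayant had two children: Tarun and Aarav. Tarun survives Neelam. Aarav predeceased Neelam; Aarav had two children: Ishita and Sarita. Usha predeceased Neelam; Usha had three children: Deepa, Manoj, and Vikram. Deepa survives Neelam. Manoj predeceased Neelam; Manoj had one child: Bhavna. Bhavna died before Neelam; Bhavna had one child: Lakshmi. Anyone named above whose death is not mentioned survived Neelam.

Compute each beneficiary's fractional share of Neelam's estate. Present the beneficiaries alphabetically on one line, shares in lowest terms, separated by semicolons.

Chetan 5/32; Deepa 5/96; Eshan 5/96; Falguni 3/8; Girish 5/96; Ishita 5/128; Lakshmi 5/96; Omkar 5/96; Sarita 5/128; Tarun 5/64; Vikram 5/96

Falguni, as surviving spouse, takes 3/8.
The remaining 5/8 passes to Neelam's descendants per stirpes.
The 5/8 is divided into 4 equal shares of 5/32 among Rajiv, Jayant, Usha, Chetan.
Rajiv predeceased; the 5/32 allotted to Rajiv's branch passes to Rajiv's issue by representation.
The 5/32 is divided into 3 equal shares of 5/96 among Girish, Omkar, Eshan.
Girish is living and takes 5/96.
Omkar is living and takes 5/96.
Eshan is living and takes 5/96.
Jayant predeceased; the 5/32 allotted to Jayant's branch passes to Jayant's issue by representation.
The 5/32 is divided into 2 equal shares of 5/64 among Tarun, Aarav.
Tarun is living and takes 5/64.
Aarav predeceased; the 5/64 allotted to Aarav's branch passes to Aarav's issue by representation.
The 5/64 is divided into 2 equal shares of 5/128 among Ishita, Sarita.
Ishita is living and takes 5/128.
Sarita is living and takes 5/128.
Usha predeceased; the 5/32 allotted to Usha's branch passes to Usha's issue by representation.
The 5/32 is divided into 3 equal shares of 5/96 among Deepa, Manoj, Vikram.
Deepa is living and takes 5/96.
Manoj predeceased; the 5/96 allotted to Manoj's branch passes to Manoj's issue by representation.
Bhavna's line is the sole branch at this level, so the full 5/96 passes to Bhavna's issue by representation.
Lakshmi is the sole taker at this level and receives the full 5/96.
Vikram is living and takes 5/96.
Chetan is living and takes 5/32.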